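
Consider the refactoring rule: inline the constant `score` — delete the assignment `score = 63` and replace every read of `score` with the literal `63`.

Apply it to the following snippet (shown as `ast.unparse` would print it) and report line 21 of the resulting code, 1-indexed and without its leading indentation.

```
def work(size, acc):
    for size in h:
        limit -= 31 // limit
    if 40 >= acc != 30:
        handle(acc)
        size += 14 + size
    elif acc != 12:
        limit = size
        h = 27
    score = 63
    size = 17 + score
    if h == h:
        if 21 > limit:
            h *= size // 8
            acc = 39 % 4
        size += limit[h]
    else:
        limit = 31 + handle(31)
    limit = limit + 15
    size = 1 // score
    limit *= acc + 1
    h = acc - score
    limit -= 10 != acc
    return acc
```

Transformed code:
def work(size, acc):
    for size in h:
        limit -= 31 // limit
    if 40 >= acc != 30:
        handle(acc)
        size += 14 + size
    elif acc != 12:
        limit = size
        h = 27
    size = 17 + 63
    if h == h:
        if 21 > limit:
            h *= size // 8
            acc = 39 % 4
        size += limit[h]
    else:
        limit = 31 + handle(31)
    limit = limit + 15
    size = 1 // 63
    limit *= acc + 1
    h = acc - 63
    limit -= 10 != acc
    return acc

h = acc - 63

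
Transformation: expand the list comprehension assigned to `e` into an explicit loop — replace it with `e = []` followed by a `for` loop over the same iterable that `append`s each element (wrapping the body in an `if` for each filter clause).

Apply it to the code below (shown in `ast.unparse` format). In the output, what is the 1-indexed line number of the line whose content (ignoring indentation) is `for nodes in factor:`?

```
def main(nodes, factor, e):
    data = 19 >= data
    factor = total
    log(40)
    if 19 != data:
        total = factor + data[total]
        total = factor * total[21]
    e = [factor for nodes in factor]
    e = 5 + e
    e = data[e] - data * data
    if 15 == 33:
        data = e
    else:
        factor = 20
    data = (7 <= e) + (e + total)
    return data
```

9

Transformed code:
def main(nodes, factor, e):
    data = 19 >= data
    factor = total
    log(40)
    if 19 != data:
        total = factor + data[total]
        total = factor * total[21]
    e = []
    for nodes in factor:
        e.append(factor)
    e = 5 + e
    e = data[e] - data * data
    if 15 == 33:
        data = e
    else:
        factor = 20
    data = (7 <= e) + (e + total)
    return data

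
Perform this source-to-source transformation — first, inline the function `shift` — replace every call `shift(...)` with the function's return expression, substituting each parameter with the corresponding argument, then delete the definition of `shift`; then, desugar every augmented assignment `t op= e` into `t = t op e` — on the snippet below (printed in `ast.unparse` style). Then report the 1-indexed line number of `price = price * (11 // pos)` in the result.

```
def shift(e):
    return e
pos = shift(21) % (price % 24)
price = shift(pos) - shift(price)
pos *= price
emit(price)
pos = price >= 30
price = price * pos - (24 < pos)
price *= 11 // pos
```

Transformed code:
pos = 21 % (price % 24)
price = pos - price
pos = pos * price
emit(price)
pos = price >= 30
price = price * pos - (24 < pos)
price = price * (11 // pos)

7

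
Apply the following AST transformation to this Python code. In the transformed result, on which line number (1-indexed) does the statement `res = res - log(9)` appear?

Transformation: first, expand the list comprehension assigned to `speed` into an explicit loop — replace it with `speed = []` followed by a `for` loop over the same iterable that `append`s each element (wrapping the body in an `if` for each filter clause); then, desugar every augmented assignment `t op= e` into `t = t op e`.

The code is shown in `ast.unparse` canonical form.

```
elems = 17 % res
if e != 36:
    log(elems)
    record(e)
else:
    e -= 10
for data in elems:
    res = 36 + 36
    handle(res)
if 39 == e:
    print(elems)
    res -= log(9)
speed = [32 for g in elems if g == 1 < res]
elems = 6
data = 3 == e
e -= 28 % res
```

12

Transformed code:
elems = 17 % res
if e != 36:
    log(elems)
    record(e)
else:
    e = e - 10
for data in elems:
    res = 36 + 36
    handle(res)
if 39 == e:
    print(elems)
    res = res - log(9)
speed = []
for g in elems:
    if g == 1 < res:
        speed.append(32)
elems = 6
data = 3 == e
e = e - 28 % res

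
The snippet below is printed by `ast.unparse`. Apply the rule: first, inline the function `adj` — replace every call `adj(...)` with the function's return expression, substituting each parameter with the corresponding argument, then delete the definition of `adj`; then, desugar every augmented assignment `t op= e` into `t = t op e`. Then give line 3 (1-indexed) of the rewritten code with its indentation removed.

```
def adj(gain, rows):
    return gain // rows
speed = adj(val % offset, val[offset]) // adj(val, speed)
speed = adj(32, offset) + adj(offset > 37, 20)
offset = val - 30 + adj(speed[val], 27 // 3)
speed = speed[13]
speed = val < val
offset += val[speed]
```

offset = val - 30 + speed[val] // (27 // 3)

Transformed code:
speed = val % offset // val[offset] // (val // speed)
speed = 32 // offset + (offset > 37) // 20
offset = val - 30 + speed[val] // (27 // 3)
speed = speed[13]
speed = val < val
offset = offset + val[speed]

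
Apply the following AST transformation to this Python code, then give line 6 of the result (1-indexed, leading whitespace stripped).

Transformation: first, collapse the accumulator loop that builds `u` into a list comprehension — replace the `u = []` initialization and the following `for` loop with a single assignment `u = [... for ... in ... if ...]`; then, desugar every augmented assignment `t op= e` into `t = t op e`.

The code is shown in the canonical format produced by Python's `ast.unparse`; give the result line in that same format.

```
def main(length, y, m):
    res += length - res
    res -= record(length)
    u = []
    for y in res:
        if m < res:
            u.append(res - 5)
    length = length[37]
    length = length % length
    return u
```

length = length % length

Transformed code:
def main(length, y, m):
    res = res + (length - res)
    res = res - record(length)
    u = [res - 5 for y in res if m < res]
    length = length[37]
    length = length % length
    return u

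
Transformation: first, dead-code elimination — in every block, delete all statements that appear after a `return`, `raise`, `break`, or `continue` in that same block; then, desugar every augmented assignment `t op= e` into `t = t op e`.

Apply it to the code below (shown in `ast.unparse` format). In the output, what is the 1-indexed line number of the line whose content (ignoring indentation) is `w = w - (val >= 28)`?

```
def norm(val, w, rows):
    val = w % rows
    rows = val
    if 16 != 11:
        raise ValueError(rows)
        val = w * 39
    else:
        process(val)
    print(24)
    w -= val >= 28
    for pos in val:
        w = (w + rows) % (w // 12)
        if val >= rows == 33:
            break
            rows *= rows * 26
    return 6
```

9

Transformed code:
def norm(val, w, rows):
    val = w % rows
    rows = val
    if 16 != 11:
        raise ValueError(rows)
    else:
        process(val)
    print(24)
    w = w - (val >= 28)
    for pos in val:
        w = (w + rows) % (w // 12)
        if val >= rows == 33:
            break
    return 6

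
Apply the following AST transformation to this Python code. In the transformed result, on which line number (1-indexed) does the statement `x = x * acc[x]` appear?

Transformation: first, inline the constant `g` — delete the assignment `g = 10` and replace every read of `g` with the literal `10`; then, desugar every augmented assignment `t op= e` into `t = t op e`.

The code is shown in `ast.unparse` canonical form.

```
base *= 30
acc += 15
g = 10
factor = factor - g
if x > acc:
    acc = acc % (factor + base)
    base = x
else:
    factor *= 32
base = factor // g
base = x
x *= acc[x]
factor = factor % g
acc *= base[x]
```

11

Transformed code:
base = base * 30
acc = acc + 15
factor = factor - 10
if x > acc:
    acc = acc % (factor + base)
    base = x
else:
    factor = factor * 32
base = factor // 10
base = x
x = x * acc[x]
factor = factor % 10
acc = acc * base[x]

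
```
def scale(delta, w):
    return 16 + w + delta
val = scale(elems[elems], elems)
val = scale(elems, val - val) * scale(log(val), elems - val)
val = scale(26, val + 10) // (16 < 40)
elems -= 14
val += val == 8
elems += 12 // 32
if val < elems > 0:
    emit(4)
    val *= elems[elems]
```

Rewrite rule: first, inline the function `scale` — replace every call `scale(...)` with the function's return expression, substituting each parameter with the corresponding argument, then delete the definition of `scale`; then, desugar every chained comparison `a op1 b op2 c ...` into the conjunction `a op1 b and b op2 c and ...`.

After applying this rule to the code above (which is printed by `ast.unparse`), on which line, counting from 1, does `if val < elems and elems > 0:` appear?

7

Transformed code:
val = 16 + elems + elems[elems]
val = (16 + (val - val) + elems) * (16 + (elems - val) + log(val))
val = (16 + (val + 10) + 26) // (16 < 40)
elems -= 14
val += val == 8
elems += 12 // 32
if val < elems and elems > 0:
    emit(4)
    val *= elems[elems]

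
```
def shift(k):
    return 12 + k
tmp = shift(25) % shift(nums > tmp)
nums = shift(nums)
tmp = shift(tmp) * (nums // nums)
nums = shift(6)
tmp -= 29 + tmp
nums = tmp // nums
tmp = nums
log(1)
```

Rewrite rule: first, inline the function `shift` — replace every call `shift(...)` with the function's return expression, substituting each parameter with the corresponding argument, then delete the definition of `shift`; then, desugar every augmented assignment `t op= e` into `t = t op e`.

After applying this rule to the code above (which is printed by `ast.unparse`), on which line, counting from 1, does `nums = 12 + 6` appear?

Transformed code:
tmp = (12 + 25) % (12 + (nums > tmp))
nums = 12 + nums
tmp = (12 + tmp) * (nums // nums)
nums = 12 + 6
tmp = tmp - (29 + tmp)
nums = tmp // nums
tmp = nums
log(1)

4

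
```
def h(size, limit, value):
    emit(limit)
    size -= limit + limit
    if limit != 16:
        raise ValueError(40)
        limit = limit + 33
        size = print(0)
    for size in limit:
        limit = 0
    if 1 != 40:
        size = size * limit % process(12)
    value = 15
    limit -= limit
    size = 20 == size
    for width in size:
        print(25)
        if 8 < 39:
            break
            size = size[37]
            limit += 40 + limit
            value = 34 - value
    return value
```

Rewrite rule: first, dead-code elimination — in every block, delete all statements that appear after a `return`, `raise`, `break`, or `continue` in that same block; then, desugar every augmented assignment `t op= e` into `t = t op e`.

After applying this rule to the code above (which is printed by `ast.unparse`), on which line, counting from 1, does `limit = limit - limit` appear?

11

Transformed code:
def h(size, limit, value):
    emit(limit)
    size = size - (limit + limit)
    if limit != 16:
        raise ValueError(40)
    for size in limit:
        limit = 0
    if 1 != 40:
        size = size * limit % process(12)
    value = 15
    limit = limit - limit
    size = 20 == size
    for width in size:
        print(25)
        if 8 < 39:
            break
    return value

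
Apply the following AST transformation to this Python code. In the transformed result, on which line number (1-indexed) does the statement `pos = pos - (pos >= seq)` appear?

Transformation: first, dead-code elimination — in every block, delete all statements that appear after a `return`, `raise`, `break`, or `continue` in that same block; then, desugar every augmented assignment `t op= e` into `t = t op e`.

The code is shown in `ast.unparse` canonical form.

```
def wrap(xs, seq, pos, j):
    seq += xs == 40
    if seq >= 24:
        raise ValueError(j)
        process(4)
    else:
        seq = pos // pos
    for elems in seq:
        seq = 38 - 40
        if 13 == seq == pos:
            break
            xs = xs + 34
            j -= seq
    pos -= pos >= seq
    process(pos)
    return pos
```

Transformed code:
def wrap(xs, seq, pos, j):
    seq = seq + (xs == 40)
    if seq >= 24:
        raise ValueError(j)
    else:
        seq = pos // pos
    for elems in seq:
        seq = 38 - 40
        if 13 == seq == pos:
            break
    pos = pos - (pos >= seq)
    process(pos)
    return pos

11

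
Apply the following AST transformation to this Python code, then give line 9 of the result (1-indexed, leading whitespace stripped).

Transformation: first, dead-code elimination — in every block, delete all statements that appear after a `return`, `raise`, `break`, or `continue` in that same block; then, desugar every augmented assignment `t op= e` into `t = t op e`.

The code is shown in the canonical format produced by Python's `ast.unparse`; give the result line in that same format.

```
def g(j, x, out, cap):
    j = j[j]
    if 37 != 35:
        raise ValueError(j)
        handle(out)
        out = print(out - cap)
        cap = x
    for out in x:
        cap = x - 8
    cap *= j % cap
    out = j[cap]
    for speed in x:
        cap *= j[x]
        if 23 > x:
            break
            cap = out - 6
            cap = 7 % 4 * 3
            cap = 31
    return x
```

for speed in x:

Transformed code:
def g(j, x, out, cap):
    j = j[j]
    if 37 != 35:
        raise ValueError(j)
    for out in x:
        cap = x - 8
    cap = cap * (j % cap)
    out = j[cap]
    for speed in x:
        cap = cap * j[x]
        if 23 > x:
            break
    return x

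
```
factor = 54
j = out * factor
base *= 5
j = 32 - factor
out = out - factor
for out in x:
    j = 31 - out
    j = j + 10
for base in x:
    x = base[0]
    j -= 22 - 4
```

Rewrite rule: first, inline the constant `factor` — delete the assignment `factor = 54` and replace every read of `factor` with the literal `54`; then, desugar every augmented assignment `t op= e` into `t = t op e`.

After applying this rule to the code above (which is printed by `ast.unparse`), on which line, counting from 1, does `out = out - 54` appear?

Transformed code:
j = out * 54
base = base * 5
j = 32 - 54
out = out - 54
for out in x:
    j = 31 - out
    j = j + 10
for base in x:
    x = base[0]
    j = j - (22 - 4)

4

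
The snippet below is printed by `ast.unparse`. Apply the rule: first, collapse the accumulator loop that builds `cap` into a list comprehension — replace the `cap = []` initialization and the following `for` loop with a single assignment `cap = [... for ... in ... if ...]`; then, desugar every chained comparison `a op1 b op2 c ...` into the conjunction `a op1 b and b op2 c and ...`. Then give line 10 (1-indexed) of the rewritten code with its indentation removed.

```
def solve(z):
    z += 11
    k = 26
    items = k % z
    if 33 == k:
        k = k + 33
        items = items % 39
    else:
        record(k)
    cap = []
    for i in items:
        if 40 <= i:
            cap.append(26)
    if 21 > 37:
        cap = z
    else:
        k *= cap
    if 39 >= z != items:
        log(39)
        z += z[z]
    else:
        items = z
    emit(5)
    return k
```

cap = [26 for i in items if 40 <= i]

Transformed code:
def solve(z):
    z += 11
    k = 26
    items = k % z
    if 33 == k:
        k = k + 33
        items = items % 39
    else:
        record(k)
    cap = [26 for i in items if 40 <= i]
    if 21 > 37:
        cap = z
    else:
        k *= cap
    if 39 >= z and z != items:
        log(39)
        z += z[z]
    else:
        items = z
    emit(5)
    return k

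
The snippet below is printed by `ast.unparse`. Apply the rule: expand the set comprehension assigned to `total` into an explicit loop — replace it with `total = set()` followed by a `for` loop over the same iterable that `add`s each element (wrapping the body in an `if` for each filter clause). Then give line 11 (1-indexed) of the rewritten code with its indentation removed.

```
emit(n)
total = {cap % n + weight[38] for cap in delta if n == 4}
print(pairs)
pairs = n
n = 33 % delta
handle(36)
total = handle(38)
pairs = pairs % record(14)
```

Transformed code:
emit(n)
total = set()
for cap in delta:
    if n == 4:
        total.add(cap % n + weight[38])
print(pairs)
pairs = n
n = 33 % delta
handle(36)
total = handle(38)
pairs = pairs % record(14)

pairs = pairs % record(14)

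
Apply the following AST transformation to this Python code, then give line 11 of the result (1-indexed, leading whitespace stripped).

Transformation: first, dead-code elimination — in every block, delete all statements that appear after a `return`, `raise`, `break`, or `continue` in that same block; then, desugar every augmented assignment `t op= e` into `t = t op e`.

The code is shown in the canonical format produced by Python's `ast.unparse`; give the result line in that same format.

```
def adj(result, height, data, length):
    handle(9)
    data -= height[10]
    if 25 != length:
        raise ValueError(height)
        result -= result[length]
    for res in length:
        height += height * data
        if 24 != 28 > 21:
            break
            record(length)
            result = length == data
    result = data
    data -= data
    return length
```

data = data - data

Transformed code:
def adj(result, height, data, length):
    handle(9)
    data = data - height[10]
    if 25 != length:
        raise ValueError(height)
    for res in length:
        height = height + height * data
        if 24 != 28 > 21:
            break
    result = data
    data = data - data
    return length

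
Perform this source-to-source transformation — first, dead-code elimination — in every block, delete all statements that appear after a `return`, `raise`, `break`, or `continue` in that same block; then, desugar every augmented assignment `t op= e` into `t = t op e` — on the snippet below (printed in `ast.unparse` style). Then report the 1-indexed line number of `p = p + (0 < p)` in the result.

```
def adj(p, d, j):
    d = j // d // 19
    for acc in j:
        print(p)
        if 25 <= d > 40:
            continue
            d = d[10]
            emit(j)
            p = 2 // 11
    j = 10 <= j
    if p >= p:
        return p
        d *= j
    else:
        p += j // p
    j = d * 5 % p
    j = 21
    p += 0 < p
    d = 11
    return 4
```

Transformed code:
def adj(p, d, j):
    d = j // d // 19
    for acc in j:
        print(p)
        if 25 <= d > 40:
            continue
    j = 10 <= j
    if p >= p:
        return p
    else:
        p = p + j // p
    j = d * 5 % p
    j = 21
    p = p + (0 < p)
    d = 11
    return 4

14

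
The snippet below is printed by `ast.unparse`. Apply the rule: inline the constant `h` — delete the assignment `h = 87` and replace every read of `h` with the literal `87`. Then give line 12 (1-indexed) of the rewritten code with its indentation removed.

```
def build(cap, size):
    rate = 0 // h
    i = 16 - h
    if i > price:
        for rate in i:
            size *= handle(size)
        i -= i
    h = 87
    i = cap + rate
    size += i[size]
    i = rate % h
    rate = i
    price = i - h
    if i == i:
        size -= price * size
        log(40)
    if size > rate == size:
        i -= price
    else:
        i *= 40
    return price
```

Transformed code:
def build(cap, size):
    rate = 0 // 87
    i = 16 - 87
    if i > price:
        for rate in i:
            size *= handle(size)
        i -= i
    i = cap + rate
    size += i[size]
    i = rate % 87
    rate = i
    price = i - 87
    if i == i:
        size -= price * size
        log(40)
    if size > rate == size:
        i -= price
    else:
        i *= 40
    return price

price = i - 87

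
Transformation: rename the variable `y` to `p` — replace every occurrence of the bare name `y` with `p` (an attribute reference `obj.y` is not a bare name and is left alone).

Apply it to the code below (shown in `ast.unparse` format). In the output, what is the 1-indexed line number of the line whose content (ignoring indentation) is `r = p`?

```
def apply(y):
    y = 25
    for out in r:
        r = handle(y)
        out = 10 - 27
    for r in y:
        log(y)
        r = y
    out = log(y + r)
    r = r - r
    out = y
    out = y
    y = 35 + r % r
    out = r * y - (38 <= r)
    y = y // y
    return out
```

8

Transformed code:
def apply(p):
    p = 25
    for out in r:
        r = handle(p)
        out = 10 - 27
    for r in p:
        log(p)
        r = p
    out = log(p + r)
    r = r - r
    out = p
    out = p
    p = 35 + r % r
    out = r * p - (38 <= r)
    p = p // p
    return out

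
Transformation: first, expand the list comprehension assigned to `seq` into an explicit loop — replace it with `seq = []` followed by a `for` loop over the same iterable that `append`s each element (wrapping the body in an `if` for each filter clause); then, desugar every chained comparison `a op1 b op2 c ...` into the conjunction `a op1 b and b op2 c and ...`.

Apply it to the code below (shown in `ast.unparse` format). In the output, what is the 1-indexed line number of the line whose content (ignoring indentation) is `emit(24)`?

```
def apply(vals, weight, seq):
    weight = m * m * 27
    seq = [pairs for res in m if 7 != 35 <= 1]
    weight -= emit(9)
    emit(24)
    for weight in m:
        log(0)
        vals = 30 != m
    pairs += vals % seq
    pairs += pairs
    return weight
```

8

Transformed code:
def apply(vals, weight, seq):
    weight = m * m * 27
    seq = []
    for res in m:
        if 7 != 35 and 35 <= 1:
            seq.append(pairs)
    weight -= emit(9)
    emit(24)
    for weight in m:
        log(0)
        vals = 30 != m
    pairs += vals % seq
    pairs += pairs
    return weight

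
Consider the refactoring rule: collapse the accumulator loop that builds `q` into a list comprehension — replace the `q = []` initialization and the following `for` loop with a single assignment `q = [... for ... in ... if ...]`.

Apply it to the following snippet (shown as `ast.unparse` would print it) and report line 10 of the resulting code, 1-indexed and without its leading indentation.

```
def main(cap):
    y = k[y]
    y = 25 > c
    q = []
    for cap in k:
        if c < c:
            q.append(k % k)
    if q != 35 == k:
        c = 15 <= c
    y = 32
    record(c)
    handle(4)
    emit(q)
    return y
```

Transformed code:
def main(cap):
    y = k[y]
    y = 25 > c
    q = [k % k for cap in k if c < c]
    if q != 35 == k:
        c = 15 <= c
    y = 32
    record(c)
    handle(4)
    emit(q)
    return y

emit(q)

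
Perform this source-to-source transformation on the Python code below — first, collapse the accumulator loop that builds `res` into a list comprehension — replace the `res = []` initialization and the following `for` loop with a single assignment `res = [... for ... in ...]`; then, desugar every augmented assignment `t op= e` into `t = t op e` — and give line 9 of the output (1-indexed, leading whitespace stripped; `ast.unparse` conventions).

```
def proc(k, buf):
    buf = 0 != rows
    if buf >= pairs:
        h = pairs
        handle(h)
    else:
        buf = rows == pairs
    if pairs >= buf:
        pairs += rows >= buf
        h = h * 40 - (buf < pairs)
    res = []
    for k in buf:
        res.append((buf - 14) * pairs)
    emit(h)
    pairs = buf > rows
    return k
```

Transformed code:
def proc(k, buf):
    buf = 0 != rows
    if buf >= pairs:
        h = pairs
        handle(h)
    else:
        buf = rows == pairs
    if pairs >= buf:
        pairs = pairs + (rows >= buf)
        h = h * 40 - (buf < pairs)
    res = [(buf - 14) * pairs for k in buf]
    emit(h)
    pairs = buf > rows
    return k

pairs = pairs + (rows >= buf)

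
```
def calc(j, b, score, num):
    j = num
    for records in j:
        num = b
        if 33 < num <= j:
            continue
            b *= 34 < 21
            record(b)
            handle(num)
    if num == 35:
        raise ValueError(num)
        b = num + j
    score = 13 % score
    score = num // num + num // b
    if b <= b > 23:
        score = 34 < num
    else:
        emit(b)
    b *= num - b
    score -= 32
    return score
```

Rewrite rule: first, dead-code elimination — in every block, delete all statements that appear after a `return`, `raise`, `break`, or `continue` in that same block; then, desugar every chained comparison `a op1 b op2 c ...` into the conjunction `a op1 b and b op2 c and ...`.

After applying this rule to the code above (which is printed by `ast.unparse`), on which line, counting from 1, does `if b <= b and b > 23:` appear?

11

Transformed code:
def calc(j, b, score, num):
    j = num
    for records in j:
        num = b
        if 33 < num and num <= j:
            continue
    if num == 35:
        raise ValueError(num)
    score = 13 % score
    score = num // num + num // b
    if b <= b and b > 23:
        score = 34 < num
    else:
        emit(b)
    b *= num - b
    score -= 32
    return score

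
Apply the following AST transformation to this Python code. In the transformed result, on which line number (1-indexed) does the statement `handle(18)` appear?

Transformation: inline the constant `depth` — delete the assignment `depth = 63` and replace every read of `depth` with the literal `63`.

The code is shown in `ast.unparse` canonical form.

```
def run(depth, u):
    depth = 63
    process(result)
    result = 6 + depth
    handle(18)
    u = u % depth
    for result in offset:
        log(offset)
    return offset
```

Transformed code:
def run(depth, u):
    process(result)
    result = 6 + 63
    handle(18)
    u = u % 63
    for result in offset:
        log(offset)
    return offset

4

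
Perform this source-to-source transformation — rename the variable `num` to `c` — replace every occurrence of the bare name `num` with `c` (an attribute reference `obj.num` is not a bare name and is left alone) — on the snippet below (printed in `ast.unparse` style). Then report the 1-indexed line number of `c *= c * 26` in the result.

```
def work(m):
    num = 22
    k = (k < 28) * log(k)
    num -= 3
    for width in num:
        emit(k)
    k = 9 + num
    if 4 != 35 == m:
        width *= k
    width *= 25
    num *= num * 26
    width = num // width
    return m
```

11

Transformed code:
def work(m):
    c = 22
    k = (k < 28) * log(k)
    c -= 3
    for width in c:
        emit(k)
    k = 9 + c
    if 4 != 35 == m:
        width *= k
    width *= 25
    c *= c * 26
    width = c // width
    return m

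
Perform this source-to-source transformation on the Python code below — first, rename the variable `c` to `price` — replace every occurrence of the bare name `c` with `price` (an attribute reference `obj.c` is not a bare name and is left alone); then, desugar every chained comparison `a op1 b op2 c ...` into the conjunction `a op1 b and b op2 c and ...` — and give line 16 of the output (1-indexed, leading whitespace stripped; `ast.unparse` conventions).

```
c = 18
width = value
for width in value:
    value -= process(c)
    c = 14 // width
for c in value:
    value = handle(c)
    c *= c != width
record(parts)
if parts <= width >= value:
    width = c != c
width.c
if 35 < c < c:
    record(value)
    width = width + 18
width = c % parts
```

width = price % parts

Transformed code:
price = 18
width = value
for width in value:
    value -= process(price)
    price = 14 // width
for price in value:
    value = handle(price)
    price *= price != width
record(parts)
if parts <= width and width >= value:
    width = price != price
width.c
if 35 < price and price < price:
    record(value)
    width = width + 18
width = price % parts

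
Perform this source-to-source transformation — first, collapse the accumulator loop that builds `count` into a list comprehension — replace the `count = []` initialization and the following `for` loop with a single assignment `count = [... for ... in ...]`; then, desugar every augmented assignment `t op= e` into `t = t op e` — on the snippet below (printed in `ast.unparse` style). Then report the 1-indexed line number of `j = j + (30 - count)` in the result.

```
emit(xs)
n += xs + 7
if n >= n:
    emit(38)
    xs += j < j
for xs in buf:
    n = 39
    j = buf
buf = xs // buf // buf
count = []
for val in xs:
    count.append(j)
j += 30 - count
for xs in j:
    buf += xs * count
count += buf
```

11

Transformed code:
emit(xs)
n = n + (xs + 7)
if n >= n:
    emit(38)
    xs = xs + (j < j)
for xs in buf:
    n = 39
    j = buf
buf = xs // buf // buf
count = [j for val in xs]
j = j + (30 - count)
for xs in j:
    buf = buf + xs * count
count = count + buf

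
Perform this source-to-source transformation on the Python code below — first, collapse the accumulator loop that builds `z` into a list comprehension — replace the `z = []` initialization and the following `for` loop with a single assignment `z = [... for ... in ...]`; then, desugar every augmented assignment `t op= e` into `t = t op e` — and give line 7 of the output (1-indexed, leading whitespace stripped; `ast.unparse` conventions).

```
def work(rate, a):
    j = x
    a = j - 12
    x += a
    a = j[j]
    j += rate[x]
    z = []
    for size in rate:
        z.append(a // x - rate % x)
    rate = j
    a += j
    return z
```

Transformed code:
def work(rate, a):
    j = x
    a = j - 12
    x = x + a
    a = j[j]
    j = j + rate[x]
    z = [a // x - rate % x for size in rate]
    rate = j
    a = a + j
    return z

z = [a // x - rate % x for size in rate]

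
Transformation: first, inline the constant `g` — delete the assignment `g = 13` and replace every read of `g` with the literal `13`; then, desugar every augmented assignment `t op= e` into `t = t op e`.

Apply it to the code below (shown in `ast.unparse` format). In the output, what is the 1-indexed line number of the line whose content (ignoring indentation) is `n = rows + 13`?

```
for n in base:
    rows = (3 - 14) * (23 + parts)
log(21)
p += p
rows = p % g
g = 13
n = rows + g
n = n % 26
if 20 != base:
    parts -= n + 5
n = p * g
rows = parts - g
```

6

Transformed code:
for n in base:
    rows = (3 - 14) * (23 + parts)
log(21)
p = p + p
rows = p % 13
n = rows + 13
n = n % 26
if 20 != base:
    parts = parts - (n + 5)
n = p * 13
rows = parts - 13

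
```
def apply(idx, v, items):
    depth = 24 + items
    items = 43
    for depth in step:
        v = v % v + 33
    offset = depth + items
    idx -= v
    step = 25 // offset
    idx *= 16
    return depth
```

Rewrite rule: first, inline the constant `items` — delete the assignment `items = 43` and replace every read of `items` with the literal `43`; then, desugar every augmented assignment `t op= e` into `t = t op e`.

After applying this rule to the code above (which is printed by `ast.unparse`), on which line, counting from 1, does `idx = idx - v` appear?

6

Transformed code:
def apply(idx, v, items):
    depth = 24 + 43
    for depth in step:
        v = v % v + 33
    offset = depth + 43
    idx = idx - v
    step = 25 // offset
    idx = idx * 16
    return depth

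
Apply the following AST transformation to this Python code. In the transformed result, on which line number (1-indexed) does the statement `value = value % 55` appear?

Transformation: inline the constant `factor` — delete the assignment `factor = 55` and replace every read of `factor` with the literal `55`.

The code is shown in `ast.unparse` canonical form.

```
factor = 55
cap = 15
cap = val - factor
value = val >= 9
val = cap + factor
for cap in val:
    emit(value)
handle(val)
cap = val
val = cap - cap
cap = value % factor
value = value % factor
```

11

Transformed code:
cap = 15
cap = val - 55
value = val >= 9
val = cap + 55
for cap in val:
    emit(value)
handle(val)
cap = val
val = cap - cap
cap = value % 55
value = value % 55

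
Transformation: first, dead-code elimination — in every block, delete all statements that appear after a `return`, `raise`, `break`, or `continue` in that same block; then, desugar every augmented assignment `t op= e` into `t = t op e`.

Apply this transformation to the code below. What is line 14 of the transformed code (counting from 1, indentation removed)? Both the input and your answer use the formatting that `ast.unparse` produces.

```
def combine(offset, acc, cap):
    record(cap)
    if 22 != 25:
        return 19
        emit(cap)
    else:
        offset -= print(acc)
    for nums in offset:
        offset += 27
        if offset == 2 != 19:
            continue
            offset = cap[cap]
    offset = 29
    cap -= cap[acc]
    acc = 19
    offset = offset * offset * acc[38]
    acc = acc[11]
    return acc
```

Transformed code:
def combine(offset, acc, cap):
    record(cap)
    if 22 != 25:
        return 19
    else:
        offset = offset - print(acc)
    for nums in offset:
        offset = offset + 27
        if offset == 2 != 19:
            continue
    offset = 29
    cap = cap - cap[acc]
    acc = 19
    offset = offset * offset * acc[38]
    acc = acc[11]
    return acc

offset = offset * offset * acc[38]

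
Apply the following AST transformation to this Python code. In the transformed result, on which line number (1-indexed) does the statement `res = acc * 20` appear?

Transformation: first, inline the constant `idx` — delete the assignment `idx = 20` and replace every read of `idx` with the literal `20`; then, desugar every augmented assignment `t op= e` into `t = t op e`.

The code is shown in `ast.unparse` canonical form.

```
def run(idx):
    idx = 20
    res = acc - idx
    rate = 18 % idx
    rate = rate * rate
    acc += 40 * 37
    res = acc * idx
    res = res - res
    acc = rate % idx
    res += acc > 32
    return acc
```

6

Transformed code:
def run(idx):
    res = acc - 20
    rate = 18 % 20
    rate = rate * rate
    acc = acc + 40 * 37
    res = acc * 20
    res = res - res
    acc = rate % 20
    res = res + (acc > 32)
    return acc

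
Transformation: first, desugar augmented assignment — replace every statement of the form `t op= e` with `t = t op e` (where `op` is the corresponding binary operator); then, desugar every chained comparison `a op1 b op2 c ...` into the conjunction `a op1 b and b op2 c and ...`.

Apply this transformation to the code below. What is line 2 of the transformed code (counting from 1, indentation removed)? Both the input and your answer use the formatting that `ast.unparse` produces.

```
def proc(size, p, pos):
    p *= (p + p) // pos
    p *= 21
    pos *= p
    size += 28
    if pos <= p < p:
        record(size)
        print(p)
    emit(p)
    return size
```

Transformed code:
def proc(size, p, pos):
    p = p * ((p + p) // pos)
    p = p * 21
    pos = pos * p
    size = size + 28
    if pos <= p and p < p:
        record(size)
        print(p)
    emit(p)
    return size

p = p * ((p + p) // pos)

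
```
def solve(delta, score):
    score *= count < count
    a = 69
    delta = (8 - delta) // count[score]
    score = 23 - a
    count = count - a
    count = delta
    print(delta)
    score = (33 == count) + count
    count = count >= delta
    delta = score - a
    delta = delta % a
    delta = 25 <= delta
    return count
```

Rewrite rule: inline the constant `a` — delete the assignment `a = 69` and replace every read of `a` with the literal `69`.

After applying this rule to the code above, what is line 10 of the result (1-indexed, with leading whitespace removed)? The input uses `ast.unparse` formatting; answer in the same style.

delta = score - 69

Transformed code:
def solve(delta, score):
    score *= count < count
    delta = (8 - delta) // count[score]
    score = 23 - 69
    count = count - 69
    count = delta
    print(delta)
    score = (33 == count) + count
    count = count >= delta
    delta = score - 69
    delta = delta % 69
    delta = 25 <= delta
    return count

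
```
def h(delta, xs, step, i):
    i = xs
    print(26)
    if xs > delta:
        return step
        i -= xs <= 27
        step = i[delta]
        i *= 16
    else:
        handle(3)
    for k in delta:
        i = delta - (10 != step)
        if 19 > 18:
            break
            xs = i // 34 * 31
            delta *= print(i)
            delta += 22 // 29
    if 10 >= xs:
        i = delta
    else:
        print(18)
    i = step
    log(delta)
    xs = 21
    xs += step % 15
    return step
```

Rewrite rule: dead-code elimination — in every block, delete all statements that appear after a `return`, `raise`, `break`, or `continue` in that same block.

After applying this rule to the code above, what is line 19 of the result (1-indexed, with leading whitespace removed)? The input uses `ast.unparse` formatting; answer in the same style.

Transformed code:
def h(delta, xs, step, i):
    i = xs
    print(26)
    if xs > delta:
        return step
    else:
        handle(3)
    for k in delta:
        i = delta - (10 != step)
        if 19 > 18:
            break
    if 10 >= xs:
        i = delta
    else:
        print(18)
    i = step
    log(delta)
    xs = 21
    xs += step % 15
    return step

xs += step % 15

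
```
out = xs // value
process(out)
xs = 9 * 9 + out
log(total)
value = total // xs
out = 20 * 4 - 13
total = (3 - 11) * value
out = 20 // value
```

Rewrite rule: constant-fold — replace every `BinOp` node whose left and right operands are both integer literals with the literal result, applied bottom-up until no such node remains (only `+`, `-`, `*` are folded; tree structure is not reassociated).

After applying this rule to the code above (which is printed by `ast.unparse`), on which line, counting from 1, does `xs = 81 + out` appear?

3

Transformed code:
out = xs // value
process(out)
xs = 81 + out
log(total)
value = total // xs
out = 67
total = -8 * value
out = 20 // value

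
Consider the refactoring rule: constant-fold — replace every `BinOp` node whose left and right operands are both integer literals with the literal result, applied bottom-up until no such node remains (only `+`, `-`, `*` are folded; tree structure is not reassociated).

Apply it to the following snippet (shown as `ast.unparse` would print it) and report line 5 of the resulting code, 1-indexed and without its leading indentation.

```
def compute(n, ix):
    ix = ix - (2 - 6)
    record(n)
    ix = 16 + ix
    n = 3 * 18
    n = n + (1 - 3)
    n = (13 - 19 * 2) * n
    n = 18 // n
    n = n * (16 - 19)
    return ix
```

n = 54

Transformed code:
def compute(n, ix):
    ix = ix - -4
    record(n)
    ix = 16 + ix
    n = 54
    n = n + -2
    n = -25 * n
    n = 18 // n
    n = n * -3
    return ix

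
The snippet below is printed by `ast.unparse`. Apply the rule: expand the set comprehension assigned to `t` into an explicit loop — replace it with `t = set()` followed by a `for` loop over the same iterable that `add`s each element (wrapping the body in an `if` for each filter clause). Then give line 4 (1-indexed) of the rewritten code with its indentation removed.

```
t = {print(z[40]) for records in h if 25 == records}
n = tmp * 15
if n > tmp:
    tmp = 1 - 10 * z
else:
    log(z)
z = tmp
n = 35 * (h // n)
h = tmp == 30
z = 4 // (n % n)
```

Transformed code:
t = set()
for records in h:
    if 25 == records:
        t.add(print(z[40]))
n = tmp * 15
if n > tmp:
    tmp = 1 - 10 * z
else:
    log(z)
z = tmp
n = 35 * (h // n)
h = tmp == 30
z = 4 // (n % n)

t.add(print(z[40]))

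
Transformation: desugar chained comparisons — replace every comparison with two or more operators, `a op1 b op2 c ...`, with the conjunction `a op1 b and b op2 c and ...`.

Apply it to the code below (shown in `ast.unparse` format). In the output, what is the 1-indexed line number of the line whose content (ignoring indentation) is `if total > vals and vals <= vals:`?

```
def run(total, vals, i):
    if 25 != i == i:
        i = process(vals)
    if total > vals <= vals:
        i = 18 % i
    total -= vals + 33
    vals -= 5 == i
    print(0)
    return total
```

Transformed code:
def run(total, vals, i):
    if 25 != i and i == i:
        i = process(vals)
    if total > vals and vals <= vals:
        i = 18 % i
    total -= vals + 33
    vals -= 5 == i
    print(0)
    return total

4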